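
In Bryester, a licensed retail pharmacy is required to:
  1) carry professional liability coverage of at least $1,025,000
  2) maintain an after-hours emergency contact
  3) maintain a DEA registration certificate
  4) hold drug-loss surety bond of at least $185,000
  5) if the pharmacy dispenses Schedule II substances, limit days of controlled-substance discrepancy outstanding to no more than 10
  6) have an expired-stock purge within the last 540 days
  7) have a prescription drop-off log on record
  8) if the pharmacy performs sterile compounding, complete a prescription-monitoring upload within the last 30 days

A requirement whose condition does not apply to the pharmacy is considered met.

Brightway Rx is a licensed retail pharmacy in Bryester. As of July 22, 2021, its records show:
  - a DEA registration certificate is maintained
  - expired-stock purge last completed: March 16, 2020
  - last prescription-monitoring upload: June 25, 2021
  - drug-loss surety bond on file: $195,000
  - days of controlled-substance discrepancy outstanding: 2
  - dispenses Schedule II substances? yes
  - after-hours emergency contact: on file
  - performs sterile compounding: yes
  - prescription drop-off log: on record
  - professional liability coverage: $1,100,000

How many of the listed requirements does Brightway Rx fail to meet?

0

1. professional liability coverage $1,100,000 ≥ $1,025,000 → met
2. after-hours emergency contact present → met
3. DEA registration certificate present → met
4. drug-loss surety bond $195,000 ≥ $185,000 → met
5. condition 'dispenses Schedule II substances' holds; days of controlled-substance discrepancy outstanding 2 ≤ 10 → met
6. expired-stock purge 493 days ago vs limit 540 → met
7. prescription drop-off log present → met
8. condition 'performs sterile compounding' holds; prescription-monitoring upload 27 days ago vs limit 30 → met
Not met: 0 of 8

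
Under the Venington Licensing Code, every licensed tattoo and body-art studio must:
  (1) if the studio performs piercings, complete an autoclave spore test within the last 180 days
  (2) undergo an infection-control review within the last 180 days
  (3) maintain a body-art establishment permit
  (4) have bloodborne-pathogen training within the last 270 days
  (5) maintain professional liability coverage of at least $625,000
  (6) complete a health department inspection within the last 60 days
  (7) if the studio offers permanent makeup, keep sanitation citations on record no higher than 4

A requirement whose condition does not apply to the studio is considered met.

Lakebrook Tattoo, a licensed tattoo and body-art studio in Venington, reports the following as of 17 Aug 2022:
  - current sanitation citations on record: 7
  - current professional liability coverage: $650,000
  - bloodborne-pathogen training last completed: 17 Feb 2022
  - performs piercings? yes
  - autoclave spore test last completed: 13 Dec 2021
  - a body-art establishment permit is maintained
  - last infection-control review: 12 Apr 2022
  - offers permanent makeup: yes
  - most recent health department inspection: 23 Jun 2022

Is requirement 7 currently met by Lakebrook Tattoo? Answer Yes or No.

7. condition 'offers permanent makeup' holds; sanitation citations on record 7 > 4 → not met

No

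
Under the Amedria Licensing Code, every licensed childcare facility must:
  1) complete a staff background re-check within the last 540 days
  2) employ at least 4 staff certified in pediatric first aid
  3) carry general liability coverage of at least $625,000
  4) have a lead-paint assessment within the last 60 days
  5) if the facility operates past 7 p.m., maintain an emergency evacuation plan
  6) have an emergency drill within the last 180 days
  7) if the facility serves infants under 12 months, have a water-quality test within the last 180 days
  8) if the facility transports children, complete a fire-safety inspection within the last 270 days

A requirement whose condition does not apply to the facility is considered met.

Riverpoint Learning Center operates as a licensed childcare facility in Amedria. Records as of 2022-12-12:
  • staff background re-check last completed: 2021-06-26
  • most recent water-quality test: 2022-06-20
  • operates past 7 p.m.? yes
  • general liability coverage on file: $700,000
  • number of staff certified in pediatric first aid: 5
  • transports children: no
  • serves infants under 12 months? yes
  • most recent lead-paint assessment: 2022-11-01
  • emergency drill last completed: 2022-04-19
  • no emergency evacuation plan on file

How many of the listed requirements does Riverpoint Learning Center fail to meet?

2

1. staff background re-check 534 days ago vs limit 540 → met
2. staff certified in pediatric first aid 5 ≥ 4 → met
3. general liability coverage $700,000 ≥ $625,000 → met
4. lead-paint assessment 41 days ago vs limit 60 → met
5. condition 'operates past 7 p.m.' holds; emergency evacuation plan absent → not met
6. emergency drill 237 days ago vs limit 180 → not met
7. condition 'serves infants under 12 months' holds; water-quality test 175 days ago vs limit 180 → met
8. condition 'transports children' does not hold → requirement n/a → met
Not met: 2 of 8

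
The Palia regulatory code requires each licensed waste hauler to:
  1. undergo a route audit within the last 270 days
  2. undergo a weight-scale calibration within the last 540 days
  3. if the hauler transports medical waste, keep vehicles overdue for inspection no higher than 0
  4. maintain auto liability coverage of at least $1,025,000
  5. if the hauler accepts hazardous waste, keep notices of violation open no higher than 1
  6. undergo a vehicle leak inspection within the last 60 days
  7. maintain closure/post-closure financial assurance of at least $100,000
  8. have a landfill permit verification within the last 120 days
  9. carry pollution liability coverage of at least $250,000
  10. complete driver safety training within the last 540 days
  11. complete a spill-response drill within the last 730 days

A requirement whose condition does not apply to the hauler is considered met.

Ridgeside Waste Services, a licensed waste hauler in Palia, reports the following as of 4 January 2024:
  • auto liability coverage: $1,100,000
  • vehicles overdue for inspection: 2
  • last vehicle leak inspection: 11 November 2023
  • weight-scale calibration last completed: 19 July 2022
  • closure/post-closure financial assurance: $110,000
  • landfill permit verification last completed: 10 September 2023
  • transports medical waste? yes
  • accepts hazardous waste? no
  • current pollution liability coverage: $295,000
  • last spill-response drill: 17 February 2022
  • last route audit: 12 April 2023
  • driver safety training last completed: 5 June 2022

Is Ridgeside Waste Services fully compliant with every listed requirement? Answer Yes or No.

1. route audit 267 days ago vs limit 270 → met
2. weight-scale calibration 534 days ago vs limit 540 → met
3. condition 'transports medical waste' holds; vehicles overdue for inspection 2 > 0 → not met
4. auto liability coverage $1,100,000 ≥ $1,025,000 → met
5. condition 'accepts hazardous waste' does not hold → requirement n/a → met
6. vehicle leak inspection 54 days ago vs limit 60 → met
7. closure/post-closure financial assurance $110,000 ≥ $100,000 → met
8. landfill permit verification 116 days ago vs limit 120 → met
9. pollution liability coverage $295,000 ≥ $250,000 → met
10. driver safety training 578 days ago vs limit 540 → not met
11. spill-response drill 686 days ago vs limit 730 → met
Not met: 3, 10

No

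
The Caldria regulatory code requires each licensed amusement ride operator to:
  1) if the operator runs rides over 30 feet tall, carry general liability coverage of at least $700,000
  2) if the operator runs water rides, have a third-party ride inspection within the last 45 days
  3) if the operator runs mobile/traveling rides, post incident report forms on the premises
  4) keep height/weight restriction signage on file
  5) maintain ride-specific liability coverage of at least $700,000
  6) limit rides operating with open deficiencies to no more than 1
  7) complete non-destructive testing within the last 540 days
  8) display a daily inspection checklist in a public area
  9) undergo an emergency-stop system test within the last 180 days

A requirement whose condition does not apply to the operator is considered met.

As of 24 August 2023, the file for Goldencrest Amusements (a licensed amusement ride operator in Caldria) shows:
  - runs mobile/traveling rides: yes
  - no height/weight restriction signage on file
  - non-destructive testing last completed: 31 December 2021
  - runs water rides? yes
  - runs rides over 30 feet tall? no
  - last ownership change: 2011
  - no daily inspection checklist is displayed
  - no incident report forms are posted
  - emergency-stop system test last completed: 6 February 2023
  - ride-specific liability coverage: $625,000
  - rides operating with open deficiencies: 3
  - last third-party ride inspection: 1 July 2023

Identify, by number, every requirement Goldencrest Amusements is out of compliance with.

1. condition 'runs rides over 30 feet tall' does not hold → requirement n/a → met
2. condition 'runs water rides' holds; third-party ride inspection 54 days ago vs limit 45 → not met
3. condition 'runs mobile/traveling rides' holds; incident report forms absent → not met
4. height/weight restriction signage absent → not met
5. ride-specific liability coverage $625,000 < $700,000 → not met
6. rides operating with open deficiencies 3 > 1 → not met
7. non-destructive testing 601 days ago vs limit 540 → not met
8. daily inspection checklist absent → not met
9. emergency-stop system test 199 days ago vs limit 180 → not met
Not met: 2, 3, 4, 5, 6, 7, 8, 9

2, 3, 4, 5, 6, 7, 8, 9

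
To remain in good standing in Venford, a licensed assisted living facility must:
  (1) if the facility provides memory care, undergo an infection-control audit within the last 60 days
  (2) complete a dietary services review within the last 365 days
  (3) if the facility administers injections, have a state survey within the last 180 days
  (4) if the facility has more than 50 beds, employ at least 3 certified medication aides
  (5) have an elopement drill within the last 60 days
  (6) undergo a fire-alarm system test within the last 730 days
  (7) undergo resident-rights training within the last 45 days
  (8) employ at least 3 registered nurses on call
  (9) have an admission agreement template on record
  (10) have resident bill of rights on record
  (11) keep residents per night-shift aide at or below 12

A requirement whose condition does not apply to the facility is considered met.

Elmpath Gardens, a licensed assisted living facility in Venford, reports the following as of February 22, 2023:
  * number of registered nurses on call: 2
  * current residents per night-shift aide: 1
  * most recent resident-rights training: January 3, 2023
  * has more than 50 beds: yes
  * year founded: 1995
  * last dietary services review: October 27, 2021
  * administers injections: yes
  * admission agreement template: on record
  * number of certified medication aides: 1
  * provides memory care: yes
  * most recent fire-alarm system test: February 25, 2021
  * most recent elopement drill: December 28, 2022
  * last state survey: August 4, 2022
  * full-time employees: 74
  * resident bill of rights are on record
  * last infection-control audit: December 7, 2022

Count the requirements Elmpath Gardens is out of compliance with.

1. condition 'provides memory care' holds; infection-control audit 77 days ago vs limit 60 → not met
2. dietary services review 483 days ago vs limit 365 → not met
3. condition 'administers injections' holds; state survey 202 days ago vs limit 180 → not met
4. condition 'has more than 50 beds' holds; certified medication aides 1 < 3 → not met
5. elopement drill 56 days ago vs limit 60 → met
6. fire-alarm system test 727 days ago vs limit 730 → met
7. resident-rights training 50 days ago vs limit 45 → not met
8. registered nurses on call 2 < 3 → not met
9. admission agreement template present → met
10. resident bill of rights present → met
11. residents per night-shift aide 1 ≤ 12 → met
Not met: 6 of 11

6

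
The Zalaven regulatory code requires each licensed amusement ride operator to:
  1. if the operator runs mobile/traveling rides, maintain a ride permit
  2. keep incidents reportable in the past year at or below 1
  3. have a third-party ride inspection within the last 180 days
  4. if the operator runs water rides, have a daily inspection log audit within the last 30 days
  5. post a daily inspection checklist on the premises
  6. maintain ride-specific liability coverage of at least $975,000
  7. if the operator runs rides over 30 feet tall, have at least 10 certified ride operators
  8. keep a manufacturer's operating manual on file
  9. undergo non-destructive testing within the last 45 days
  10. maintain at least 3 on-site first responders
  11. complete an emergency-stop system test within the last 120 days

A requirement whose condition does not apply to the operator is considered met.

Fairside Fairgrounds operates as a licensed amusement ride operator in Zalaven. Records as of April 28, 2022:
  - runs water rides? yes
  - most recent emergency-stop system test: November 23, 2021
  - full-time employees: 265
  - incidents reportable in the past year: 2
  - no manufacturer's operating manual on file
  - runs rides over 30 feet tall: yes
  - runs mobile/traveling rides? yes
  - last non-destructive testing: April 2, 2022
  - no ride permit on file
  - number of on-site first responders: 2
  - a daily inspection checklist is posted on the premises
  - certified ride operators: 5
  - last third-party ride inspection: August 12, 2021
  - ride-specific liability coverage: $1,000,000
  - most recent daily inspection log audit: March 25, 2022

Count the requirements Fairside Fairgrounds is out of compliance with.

1. condition 'runs mobile/traveling rides' holds; ride permit absent → not met
2. incidents reportable in the past year 2 > 1 → not met
3. third-party ride inspection 259 days ago vs limit 180 → not met
4. condition 'runs water rides' holds; daily inspection log audit 34 days ago vs limit 30 → not met
5. daily inspection checklist present → met
6. ride-specific liability coverage $1,000,000 ≥ $975,000 → met
7. condition 'runs rides over 30 feet tall' holds; certified ride operators 5 < 10 → not met
8. manufacturer's operating manual absent → not met
9. non-destructive testing 26 days ago vs limit 45 → met
10. on-site first responders 2 < 3 → not met
11. emergency-stop system test 156 days ago vs limit 120 → not met
Not met: 8 of 11

8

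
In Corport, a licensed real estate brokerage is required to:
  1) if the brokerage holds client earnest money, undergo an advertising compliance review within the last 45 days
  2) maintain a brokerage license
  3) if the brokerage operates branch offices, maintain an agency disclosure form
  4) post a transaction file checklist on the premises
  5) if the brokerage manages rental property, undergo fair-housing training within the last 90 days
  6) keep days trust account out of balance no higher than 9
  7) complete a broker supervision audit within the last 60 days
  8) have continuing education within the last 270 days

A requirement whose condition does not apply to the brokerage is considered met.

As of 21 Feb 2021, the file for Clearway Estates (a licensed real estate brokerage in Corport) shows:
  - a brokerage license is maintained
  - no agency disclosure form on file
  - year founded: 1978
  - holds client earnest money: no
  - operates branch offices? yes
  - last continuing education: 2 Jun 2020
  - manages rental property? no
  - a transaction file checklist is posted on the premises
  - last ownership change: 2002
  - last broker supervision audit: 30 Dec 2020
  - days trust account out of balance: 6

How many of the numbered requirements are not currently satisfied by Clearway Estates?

1. condition 'holds client earnest money' does not hold → requirement n/a → met
2. brokerage license present → met
3. condition 'operates branch offices' holds; agency disclosure form absent → not met
4. transaction file checklist present → met
5. condition 'manages rental property' does not hold → requirement n/a → met
6. days trust account out of balance 6 ≤ 9 → met
7. broker supervision audit 53 days ago vs limit 60 → met
8. continuing education 264 days ago vs limit 270 → met
Not met: 1 of 8

1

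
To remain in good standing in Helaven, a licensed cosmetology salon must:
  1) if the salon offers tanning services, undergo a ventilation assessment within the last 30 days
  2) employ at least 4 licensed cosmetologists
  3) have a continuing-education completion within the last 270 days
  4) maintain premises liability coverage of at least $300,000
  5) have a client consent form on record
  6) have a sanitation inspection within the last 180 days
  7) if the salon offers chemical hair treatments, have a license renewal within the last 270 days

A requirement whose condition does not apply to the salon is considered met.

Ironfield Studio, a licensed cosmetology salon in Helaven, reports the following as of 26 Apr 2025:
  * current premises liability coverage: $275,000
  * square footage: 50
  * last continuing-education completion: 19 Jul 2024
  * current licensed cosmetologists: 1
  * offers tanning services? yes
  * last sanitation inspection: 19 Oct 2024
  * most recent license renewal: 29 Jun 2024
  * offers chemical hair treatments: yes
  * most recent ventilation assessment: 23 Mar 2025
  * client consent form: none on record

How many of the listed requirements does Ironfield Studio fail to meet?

1. condition 'offers tanning services' holds; ventilation assessment 34 days ago vs limit 30 → not met
2. licensed cosmetologists 1 < 4 → not met
3. continuing-education completion 281 days ago vs limit 270 → not met
4. premises liability coverage $275,000 < $300,000 → not met
5. client consent form absent → not met
6. sanitation inspection 189 days ago vs limit 180 → not met
7. condition 'offers chemical hair treatments' holds; license renewal 301 days ago vs limit 270 → not met
Not met: 7 of 7

7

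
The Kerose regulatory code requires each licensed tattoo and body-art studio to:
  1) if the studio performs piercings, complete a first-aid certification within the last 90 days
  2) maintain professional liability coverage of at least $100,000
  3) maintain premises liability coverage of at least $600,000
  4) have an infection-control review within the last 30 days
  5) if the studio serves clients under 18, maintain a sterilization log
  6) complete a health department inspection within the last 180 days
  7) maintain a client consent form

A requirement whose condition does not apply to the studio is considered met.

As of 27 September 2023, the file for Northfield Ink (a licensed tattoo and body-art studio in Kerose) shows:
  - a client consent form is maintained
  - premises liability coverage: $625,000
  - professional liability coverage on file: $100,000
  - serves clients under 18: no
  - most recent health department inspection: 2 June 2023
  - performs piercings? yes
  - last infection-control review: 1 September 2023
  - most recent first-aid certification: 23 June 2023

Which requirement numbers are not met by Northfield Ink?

1. condition 'performs piercings' holds; first-aid certification 96 days ago vs limit 90 → not met
2. professional liability coverage $100,000 ≥ $100,000 → met
3. premises liability coverage $625,000 ≥ $600,000 → met
4. infection-control review 26 days ago vs limit 30 → met
5. condition 'serves clients under 18' does not hold → requirement n/a → met
6. health department inspection 117 days ago vs limit 180 → met
7. client consent form present → met
Not met: 1

1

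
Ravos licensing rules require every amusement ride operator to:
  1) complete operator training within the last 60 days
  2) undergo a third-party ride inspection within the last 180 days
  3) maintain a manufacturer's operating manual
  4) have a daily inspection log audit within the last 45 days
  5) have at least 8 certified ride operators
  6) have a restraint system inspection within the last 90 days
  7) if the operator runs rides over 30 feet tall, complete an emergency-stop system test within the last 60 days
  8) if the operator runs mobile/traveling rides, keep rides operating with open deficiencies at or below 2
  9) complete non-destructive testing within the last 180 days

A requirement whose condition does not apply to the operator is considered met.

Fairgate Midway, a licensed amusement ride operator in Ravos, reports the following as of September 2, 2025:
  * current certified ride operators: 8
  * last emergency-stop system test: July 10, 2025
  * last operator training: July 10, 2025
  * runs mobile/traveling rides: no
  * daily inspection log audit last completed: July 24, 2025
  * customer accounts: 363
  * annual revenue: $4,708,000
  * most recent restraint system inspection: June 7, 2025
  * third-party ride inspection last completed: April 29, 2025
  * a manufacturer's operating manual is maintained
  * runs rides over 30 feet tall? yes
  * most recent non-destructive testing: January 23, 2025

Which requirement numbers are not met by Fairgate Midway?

1. operator training 54 days ago vs limit 60 → met
2. third-party ride inspection 126 days ago vs limit 180 → met
3. manufacturer's operating manual present → met
4. daily inspection log audit 40 days ago vs limit 45 → met
5. certified ride operators 8 ≥ 8 → met
6. restraint system inspection 87 days ago vs limit 90 → met
7. condition 'runs rides over 30 feet tall' holds; emergency-stop system test 54 days ago vs limit 60 → met
8. condition 'runs mobile/traveling rides' does not hold → requirement n/a → met
9. non-destructive testing 222 days ago vs limit 180 → not met
Not met: 9

9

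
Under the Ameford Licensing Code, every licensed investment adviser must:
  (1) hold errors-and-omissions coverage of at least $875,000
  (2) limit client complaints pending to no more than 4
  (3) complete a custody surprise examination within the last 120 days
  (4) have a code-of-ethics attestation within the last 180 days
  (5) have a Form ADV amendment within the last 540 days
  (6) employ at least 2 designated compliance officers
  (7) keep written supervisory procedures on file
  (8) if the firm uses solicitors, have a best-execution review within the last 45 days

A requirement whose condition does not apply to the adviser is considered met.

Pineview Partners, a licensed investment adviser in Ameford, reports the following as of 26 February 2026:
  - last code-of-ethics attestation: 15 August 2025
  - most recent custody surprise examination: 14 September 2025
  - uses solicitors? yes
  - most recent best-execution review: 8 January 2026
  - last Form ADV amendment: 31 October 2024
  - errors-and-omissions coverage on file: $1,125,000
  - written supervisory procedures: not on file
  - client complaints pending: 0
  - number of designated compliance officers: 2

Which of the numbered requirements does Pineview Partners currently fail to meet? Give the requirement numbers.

3, 4, 7, 8

1. errors-and-omissions coverage $1,125,000 ≥ $875,000 → met
2. client complaints pending 0 ≤ 4 → met
3. custody surprise examination 165 days ago vs limit 120 → not met
4. code-of-ethics attestation 195 days ago vs limit 180 → not met
5. Form ADV amendment 483 days ago vs limit 540 → met
6. designated compliance officers 2 ≥ 2 → met
7. written supervisory procedures absent → not met
8. condition 'uses solicitors' holds; best-execution review 49 days ago vs limit 45 → not met
Not met: 3, 4, 7, 8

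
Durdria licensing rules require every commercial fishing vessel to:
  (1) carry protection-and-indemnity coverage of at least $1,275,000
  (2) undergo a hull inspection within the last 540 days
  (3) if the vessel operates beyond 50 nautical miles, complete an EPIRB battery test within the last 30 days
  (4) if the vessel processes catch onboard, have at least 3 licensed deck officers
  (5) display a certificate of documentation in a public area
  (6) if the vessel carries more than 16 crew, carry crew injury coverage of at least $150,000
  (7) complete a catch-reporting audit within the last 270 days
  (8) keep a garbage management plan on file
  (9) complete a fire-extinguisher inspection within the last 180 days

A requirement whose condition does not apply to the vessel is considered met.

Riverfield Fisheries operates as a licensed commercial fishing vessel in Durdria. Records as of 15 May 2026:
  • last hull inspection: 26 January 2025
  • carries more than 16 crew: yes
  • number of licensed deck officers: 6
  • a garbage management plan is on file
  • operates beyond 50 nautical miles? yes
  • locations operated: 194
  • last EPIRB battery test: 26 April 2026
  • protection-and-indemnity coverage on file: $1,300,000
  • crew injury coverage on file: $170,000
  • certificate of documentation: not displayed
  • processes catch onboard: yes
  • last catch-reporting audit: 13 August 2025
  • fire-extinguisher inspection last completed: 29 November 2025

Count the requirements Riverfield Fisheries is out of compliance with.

1. protection-and-indemnity coverage $1,300,000 ≥ $1,275,000 → met
2. hull inspection 474 days ago vs limit 540 → met
3. condition 'operates beyond 50 nautical miles' holds; EPIRB battery test 19 days ago vs limit 30 → met
4. condition 'processes catch onboard' holds; licensed deck officers 6 ≥ 3 → met
5. certificate of documentation absent → not met
6. condition 'carries more than 16 crew' holds; crew injury coverage $170,000 ≥ $150,000 → met
7. catch-reporting audit 275 days ago vs limit 270 → not met
8. garbage management plan present → met
9. fire-extinguisher inspection 167 days ago vs limit 180 → met
Not met: 2 of 9

2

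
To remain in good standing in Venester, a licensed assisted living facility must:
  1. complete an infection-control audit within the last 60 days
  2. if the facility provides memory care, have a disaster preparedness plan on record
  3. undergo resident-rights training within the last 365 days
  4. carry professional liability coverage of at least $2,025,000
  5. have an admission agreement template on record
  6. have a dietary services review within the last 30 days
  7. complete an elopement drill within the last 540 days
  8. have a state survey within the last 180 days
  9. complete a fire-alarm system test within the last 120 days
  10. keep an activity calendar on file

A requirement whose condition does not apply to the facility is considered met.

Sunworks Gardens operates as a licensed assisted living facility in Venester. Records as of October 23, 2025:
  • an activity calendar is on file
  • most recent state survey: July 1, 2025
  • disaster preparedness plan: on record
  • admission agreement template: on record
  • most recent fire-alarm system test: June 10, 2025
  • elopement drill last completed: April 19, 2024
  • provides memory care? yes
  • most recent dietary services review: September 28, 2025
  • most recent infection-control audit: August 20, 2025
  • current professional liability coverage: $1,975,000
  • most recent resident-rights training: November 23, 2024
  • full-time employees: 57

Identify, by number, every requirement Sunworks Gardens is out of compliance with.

1. infection-control audit 64 days ago vs limit 60 → not met
2. condition 'provides memory care' holds; disaster preparedness plan present → met
3. resident-rights training 334 days ago vs limit 365 → met
4. professional liability coverage $1,975,000 < $2,025,000 → not met
5. admission agreement template present → met
6. dietary services review 25 days ago vs limit 30 → met
7. elopement drill 552 days ago vs limit 540 → not met
8. state survey 114 days ago vs limit 180 → met
9. fire-alarm system test 135 days ago vs limit 120 → not met
10. activity calendar present → met
Not met: 1, 4, 7, 9

1, 4, 7, 9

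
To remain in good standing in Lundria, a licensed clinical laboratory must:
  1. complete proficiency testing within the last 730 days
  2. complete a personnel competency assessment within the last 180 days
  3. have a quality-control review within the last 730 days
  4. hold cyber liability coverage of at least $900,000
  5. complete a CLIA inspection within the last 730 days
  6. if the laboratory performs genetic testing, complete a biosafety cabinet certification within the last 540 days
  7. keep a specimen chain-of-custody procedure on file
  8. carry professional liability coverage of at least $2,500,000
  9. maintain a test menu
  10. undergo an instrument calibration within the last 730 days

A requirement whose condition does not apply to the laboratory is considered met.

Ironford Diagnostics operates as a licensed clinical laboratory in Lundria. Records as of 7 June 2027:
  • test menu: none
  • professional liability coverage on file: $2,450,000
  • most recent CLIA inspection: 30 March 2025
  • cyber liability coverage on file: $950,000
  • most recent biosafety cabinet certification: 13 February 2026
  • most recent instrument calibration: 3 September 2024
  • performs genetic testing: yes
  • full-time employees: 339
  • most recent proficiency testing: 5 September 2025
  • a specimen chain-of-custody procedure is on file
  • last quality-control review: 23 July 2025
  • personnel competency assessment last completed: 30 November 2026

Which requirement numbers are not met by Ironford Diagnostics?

2, 5, 8, 9, 10

1. proficiency testing 640 days ago vs limit 730 → met
2. personnel competency assessment 189 days ago vs limit 180 → not met
3. quality-control review 684 days ago vs limit 730 → met
4. cyber liability coverage $950,000 ≥ $900,000 → met
5. CLIA inspection 799 days ago vs limit 730 → not met
6. condition 'performs genetic testing' holds; biosafety cabinet certification 479 days ago vs limit 540 → met
7. specimen chain-of-custody procedure present → met
8. professional liability coverage $2,450,000 < $2,500,000 → not met
9. test menu absent → not met
10. instrument calibration 1007 days ago vs limit 730 → not met
Not met: 2, 5, 8, 9, 10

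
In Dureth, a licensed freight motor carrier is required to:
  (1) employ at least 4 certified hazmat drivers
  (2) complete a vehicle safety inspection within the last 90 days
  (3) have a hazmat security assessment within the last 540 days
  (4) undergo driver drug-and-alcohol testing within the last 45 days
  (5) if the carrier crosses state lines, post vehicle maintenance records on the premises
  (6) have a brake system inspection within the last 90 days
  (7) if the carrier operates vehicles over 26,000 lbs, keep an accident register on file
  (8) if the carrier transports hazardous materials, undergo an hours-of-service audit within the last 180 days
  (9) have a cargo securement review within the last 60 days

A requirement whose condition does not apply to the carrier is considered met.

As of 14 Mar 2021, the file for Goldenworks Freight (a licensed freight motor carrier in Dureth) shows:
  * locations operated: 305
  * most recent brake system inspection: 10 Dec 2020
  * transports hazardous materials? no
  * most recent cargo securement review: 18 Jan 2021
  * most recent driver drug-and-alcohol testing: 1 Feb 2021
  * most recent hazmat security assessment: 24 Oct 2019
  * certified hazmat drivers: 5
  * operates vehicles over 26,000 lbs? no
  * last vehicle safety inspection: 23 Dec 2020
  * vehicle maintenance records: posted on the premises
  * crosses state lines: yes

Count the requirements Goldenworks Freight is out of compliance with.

1

1. certified hazmat drivers 5 ≥ 4 → met
2. vehicle safety inspection 81 days ago vs limit 90 → met
3. hazmat security assessment 507 days ago vs limit 540 → met
4. driver drug-and-alcohol testing 41 days ago vs limit 45 → met
5. condition 'crosses state lines' holds; vehicle maintenance records present → met
6. brake system inspection 94 days ago vs limit 90 → not met
7. condition 'operates vehicles over 26,000 lbs' does not hold → requirement n/a → met
8. condition 'transports hazardous materials' does not hold → requirement n/a → met
9. cargo securement review 55 days ago vs limit 60 → met
Not met: 1 of 9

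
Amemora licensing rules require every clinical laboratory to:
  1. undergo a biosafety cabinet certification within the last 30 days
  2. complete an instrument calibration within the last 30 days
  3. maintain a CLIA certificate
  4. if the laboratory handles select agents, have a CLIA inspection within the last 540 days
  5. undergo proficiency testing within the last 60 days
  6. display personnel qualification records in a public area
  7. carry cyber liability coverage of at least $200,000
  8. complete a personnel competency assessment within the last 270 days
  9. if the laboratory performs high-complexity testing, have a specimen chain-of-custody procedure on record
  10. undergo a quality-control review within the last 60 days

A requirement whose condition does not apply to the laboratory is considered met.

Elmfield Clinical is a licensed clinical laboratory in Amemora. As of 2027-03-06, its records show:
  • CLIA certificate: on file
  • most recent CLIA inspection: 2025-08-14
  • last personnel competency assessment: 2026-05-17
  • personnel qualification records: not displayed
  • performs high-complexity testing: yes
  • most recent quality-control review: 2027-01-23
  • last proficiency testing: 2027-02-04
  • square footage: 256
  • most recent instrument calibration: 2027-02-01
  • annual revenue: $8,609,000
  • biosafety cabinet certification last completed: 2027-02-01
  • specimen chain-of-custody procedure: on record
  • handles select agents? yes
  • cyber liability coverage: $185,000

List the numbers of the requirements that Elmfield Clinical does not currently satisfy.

1, 2, 4, 6, 7, 8

1. biosafety cabinet certification 33 days ago vs limit 30 → not met
2. instrument calibration 33 days ago vs limit 30 → not met
3. CLIA certificate present → met
4. condition 'handles select agents' holds; CLIA inspection 569 days ago vs limit 540 → not met
5. proficiency testing 30 days ago vs limit 60 → met
6. personnel qualification records absent → not met
7. cyber liability coverage $185,000 < $200,000 → not met
8. personnel competency assessment 293 days ago vs limit 270 → not met
9. condition 'performs high-complexity testing' holds; specimen chain-of-custody procedure present → met
10. quality-control review 42 days ago vs limit 60 → met
Not met: 1, 2, 4, 6, 7, 8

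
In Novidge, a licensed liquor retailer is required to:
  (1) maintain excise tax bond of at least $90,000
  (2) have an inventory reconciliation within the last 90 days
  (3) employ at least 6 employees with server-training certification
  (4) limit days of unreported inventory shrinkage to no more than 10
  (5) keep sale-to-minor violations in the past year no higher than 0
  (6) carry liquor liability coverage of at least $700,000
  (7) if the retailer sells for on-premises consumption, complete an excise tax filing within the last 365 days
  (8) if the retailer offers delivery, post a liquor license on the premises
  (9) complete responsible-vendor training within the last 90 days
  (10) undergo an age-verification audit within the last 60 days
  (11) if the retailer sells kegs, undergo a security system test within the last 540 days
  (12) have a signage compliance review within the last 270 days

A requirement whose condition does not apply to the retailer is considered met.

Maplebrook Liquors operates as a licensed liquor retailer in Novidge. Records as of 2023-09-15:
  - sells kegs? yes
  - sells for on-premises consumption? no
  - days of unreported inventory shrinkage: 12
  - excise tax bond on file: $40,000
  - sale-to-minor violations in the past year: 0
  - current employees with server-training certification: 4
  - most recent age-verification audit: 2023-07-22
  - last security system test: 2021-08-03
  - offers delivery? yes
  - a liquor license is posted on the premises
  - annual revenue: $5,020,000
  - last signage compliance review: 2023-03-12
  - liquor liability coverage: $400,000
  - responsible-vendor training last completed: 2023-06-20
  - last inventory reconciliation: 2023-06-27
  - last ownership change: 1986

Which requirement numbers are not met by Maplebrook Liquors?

1. excise tax bond $40,000 < $90,000 → not met
2. inventory reconciliation 80 days ago vs limit 90 → met
3. employees with server-training certification 4 < 6 → not met
4. days of unreported inventory shrinkage 12 > 10 → not met
5. sale-to-minor violations in the past year 0 ≤ 0 → met
6. liquor liability coverage $400,000 < $700,000 → not met
7. condition 'sells for on-premises consumption' does not hold → requirement n/a → met
8. condition 'offers delivery' holds; liquor license present → met
9. responsible-vendor training 87 days ago vs limit 90 → met
10. age-verification audit 55 days ago vs limit 60 → met
11. condition 'sells kegs' holds; security system test 773 days ago vs limit 540 → not met
12. signage compliance review 187 days ago vs limit 270 → met
Not met: 1, 3, 4, 6, 11

1, 3, 4, 6, 11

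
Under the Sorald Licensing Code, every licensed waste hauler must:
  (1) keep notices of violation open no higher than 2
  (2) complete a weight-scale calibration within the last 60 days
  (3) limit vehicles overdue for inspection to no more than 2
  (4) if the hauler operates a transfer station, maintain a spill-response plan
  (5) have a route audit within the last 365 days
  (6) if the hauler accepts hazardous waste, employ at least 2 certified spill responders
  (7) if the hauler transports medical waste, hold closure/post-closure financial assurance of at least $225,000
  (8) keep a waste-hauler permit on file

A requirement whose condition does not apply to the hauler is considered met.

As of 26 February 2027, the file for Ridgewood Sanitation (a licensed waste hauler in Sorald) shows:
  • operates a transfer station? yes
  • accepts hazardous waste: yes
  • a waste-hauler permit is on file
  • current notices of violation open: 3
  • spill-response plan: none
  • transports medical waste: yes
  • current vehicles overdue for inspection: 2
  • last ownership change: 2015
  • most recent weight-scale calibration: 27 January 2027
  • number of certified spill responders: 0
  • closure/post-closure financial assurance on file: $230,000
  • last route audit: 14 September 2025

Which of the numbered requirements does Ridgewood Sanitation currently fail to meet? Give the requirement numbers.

1, 4, 5, 6

1. notices of violation open 3 > 2 → not met
2. weight-scale calibration 30 days ago vs limit 60 → met
3. vehicles overdue for inspection 2 ≤ 2 → met
4. condition 'operates a transfer station' holds; spill-response plan absent → not met
5. route audit 530 days ago vs limit 365 → not met
6. condition 'accepts hazardous waste' holds; certified spill responders 0 < 2 → not met
7. condition 'transports medical waste' holds; closure/post-closure financial assurance $230,000 ≥ $225,000 → met
8. waste-hauler permit present → met
Not met: 1, 4, 5, 6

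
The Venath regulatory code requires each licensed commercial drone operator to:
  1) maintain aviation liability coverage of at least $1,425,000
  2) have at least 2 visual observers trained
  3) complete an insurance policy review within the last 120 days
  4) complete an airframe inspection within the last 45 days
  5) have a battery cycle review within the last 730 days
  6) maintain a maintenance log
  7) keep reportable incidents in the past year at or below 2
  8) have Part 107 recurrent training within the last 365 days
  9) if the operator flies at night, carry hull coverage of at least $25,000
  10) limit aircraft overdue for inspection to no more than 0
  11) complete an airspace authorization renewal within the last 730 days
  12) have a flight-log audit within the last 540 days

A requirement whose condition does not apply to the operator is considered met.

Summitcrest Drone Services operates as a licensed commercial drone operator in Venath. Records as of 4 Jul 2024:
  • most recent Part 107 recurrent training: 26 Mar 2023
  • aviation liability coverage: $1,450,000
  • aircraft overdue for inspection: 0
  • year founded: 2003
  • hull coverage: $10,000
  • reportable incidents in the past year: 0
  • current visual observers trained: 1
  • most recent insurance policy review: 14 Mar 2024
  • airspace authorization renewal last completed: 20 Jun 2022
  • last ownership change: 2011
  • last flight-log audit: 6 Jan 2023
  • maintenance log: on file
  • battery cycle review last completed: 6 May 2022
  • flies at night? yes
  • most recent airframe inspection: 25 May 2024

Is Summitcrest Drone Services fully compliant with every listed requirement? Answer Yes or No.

No

1. aviation liability coverage $1,450,000 ≥ $1,425,000 → met
2. visual observers trained 1 < 2 → not met
3. insurance policy review 112 days ago vs limit 120 → met
4. airframe inspection 40 days ago vs limit 45 → met
5. battery cycle review 790 days ago vs limit 730 → not met
6. maintenance log present → met
7. reportable incidents in the past year 0 ≤ 2 → met
8. Part 107 recurrent training 466 days ago vs limit 365 → not met
9. condition 'flies at night' holds; hull coverage $10,000 < $25,000 → not met
10. aircraft overdue for inspection 0 ≤ 0 → met
11. airspace authorization renewal 745 days ago vs limit 730 → not met
12. flight-log audit 545 days ago vs limit 540 → not met
Not met: 2, 5, 8, 9, 11, 12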